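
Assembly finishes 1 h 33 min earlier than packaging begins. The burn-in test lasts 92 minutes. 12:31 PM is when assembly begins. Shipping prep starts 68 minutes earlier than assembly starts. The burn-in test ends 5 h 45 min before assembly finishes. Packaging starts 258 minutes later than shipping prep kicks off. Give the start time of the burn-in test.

6:51 AM

Shipping prep starts at 12:31 PM − 68 min = 11:23 AM.
Packaging starts at 11:23 AM + 258 min = 3:41 PM.
Assembly ends at 3:41 PM − 93 min = 2:08 PM.
The burn-in test ends at 2:08 PM − 345 min = 8:23 AM.
The burn-in test starts at 8:23 AM − 92 min = 6:51 AM.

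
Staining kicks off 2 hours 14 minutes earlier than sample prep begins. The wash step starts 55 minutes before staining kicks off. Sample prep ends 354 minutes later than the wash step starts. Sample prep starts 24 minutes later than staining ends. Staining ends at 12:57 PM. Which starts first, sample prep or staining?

Sample prep starts at 12:57 PM + 24 min = 1:21 PM.
Staining starts at 1:21 PM − 134 min = 11:07 AM.
Sample prep starts at 1:21 PM and staining starts at 11:07 AM, so staining is first.

staining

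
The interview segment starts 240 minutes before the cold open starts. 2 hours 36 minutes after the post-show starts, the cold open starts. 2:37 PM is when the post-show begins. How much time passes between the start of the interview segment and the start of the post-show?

1 h 24 min

The cold open starts at 2:37 PM + 156 min = 5:13 PM.
The interview segment starts at 5:13 PM − 240 min = 1:13 PM.
From 1:13 PM to 2:37 PM is 1 h 24 min.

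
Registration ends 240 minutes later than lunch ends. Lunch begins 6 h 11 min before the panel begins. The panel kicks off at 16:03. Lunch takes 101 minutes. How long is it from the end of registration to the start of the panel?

Lunch starts at 16:03 − 371 min = 09:52.
Lunch ends at 09:52 + 101 min = 11:33.
Registration ends at 11:33 + 240 min = 15:33.
From 15:33 to 16:03 is half an hour.

half an hour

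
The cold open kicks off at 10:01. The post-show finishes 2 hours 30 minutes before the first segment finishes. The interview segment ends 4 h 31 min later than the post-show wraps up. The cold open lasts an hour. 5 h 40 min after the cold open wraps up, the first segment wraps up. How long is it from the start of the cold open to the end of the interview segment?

The cold open ends at 10:01 + 60 min = 11:01.
The first segment ends at 11:01 + 340 min = 16:41.
The post-show ends at 16:41 − 150 min = 14:11.
The interview segment ends at 14:11 + 271 min = 18:42.
From 10:01 to 18:42 is 521 minutes.

521 minutes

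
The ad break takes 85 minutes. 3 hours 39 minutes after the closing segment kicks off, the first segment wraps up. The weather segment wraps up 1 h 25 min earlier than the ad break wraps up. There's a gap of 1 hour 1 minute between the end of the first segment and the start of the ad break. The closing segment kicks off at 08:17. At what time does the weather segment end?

12:57

The first segment ends at 08:17 + 219 min = 11:56.
The ad break starts at 11:56 + 61 min = 12:57.
The ad break ends at 12:57 + 85 min = 14:22.
The weather segment ends at 14:22 − 85 min = 12:57.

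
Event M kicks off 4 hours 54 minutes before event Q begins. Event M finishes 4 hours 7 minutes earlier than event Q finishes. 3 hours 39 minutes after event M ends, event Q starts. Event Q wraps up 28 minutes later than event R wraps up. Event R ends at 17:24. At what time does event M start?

12:30

Event Q ends at 17:24 + 28 min = 17:52.
Event M ends at 17:52 − 247 min = 13:45.
Event Q starts at 13:45 + 219 min = 17:24.
Event M starts at 17:24 − 294 min = 12:30.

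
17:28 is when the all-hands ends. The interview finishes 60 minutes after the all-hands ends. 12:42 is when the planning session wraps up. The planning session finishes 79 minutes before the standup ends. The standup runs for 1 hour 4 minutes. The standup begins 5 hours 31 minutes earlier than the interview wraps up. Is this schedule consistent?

The interview ends at 17:28 + 60 min = 18:28.
The standup starts at 18:28 − 331 min = 12:57.
The standup ends at 12:57 + 64 min = 14:01.
The planning session ends at 14:01 − 79 min = 12:42.
That matches the stated 12:42, so the schedule is consistent.

Yes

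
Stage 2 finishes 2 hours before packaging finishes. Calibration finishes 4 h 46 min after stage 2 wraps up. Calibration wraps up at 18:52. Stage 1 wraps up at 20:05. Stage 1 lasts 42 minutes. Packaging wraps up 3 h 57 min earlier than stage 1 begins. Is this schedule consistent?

No

Stage 1 starts at 20:05 − 42 min = 19:23.
Packaging ends at 19:23 − 237 min = 15:26.
Stage 2 ends at 15:26 − 120 min = 13:26.
Calibration ends at 13:26 + 286 min = 18:12.
But calibration is also said to end at 18:52 — a 40-minute conflict.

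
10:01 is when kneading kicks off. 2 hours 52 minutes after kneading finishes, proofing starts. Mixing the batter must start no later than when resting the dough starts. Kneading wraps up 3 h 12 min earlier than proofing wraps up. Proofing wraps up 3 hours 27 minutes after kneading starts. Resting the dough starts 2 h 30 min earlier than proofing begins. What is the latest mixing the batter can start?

Proofing ends at 10:01 + 207 min = 13:28.
Kneading ends at 13:28 − 192 min = 10:16.
Proofing starts at 10:16 + 172 min = 13:08.
Resting the dough starts at 13:08 − 150 min = 10:38.
Mixing the batter is bounded by resting the dough, so the latest it can start is 10:38.

10:38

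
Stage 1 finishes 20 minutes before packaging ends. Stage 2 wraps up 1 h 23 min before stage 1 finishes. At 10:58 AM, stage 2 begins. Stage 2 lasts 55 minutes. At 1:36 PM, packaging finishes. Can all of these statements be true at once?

Yes

Stage 1 ends at 1:36 PM − 20 min = 1:16 PM.
Stage 2 ends at 1:16 PM − 83 min = 11:53 AM.
Stage 2 starts at 11:53 AM − 55 min = 10:58 AM.
That matches the stated 10:58 AM, so the schedule is consistent.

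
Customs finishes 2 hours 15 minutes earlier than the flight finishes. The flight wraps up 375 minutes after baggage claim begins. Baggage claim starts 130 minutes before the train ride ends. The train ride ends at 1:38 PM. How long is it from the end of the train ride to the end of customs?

Baggage claim starts at 1:38 PM − 130 min = 11:28 AM.
The flight ends at 11:28 AM + 375 min = 5:43 PM.
Customs ends at 5:43 PM − 135 min = 3:28 PM.
From 1:38 PM to 3:28 PM is 1 hour 50 minutes.

1 hour 50 minutes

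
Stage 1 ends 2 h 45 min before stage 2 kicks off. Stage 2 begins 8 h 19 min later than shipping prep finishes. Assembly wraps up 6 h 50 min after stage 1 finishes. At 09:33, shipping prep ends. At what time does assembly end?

21:57

Stage 2 starts at 09:33 + 499 min = 17:52.
Stage 1 ends at 17:52 − 165 min = 15:07.
Assembly ends at 15:07 + 410 min = 21:57.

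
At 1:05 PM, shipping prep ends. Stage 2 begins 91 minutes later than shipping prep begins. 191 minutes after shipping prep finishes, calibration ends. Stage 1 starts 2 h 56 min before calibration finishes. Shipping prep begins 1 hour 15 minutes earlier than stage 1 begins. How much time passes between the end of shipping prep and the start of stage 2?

31 minutes

Calibration ends at 1:05 PM + 191 min = 4:16 PM.
Stage 1 starts at 4:16 PM − 176 min = 1:20 PM.
Shipping prep starts at 1:20 PM − 75 min = 12:05 PM.
Stage 2 starts at 12:05 PM + 91 min = 1:36 PM.
From 1:05 PM to 1:36 PM is 31 minutes.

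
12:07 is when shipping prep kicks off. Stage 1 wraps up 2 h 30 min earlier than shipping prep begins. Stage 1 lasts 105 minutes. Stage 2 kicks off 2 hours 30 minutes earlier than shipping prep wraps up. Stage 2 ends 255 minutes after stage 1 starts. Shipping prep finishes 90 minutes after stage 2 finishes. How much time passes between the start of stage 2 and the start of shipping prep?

1 hour

Stage 1 ends at 12:07 − 150 min = 09:37.
Stage 1 starts at 09:37 − 105 min = 07:52.
Stage 2 ends at 07:52 + 255 min = 12:07.
Shipping prep ends at 12:07 + 90 min = 13:37.
Stage 2 starts at 13:37 − 150 min = 11:07.
From 11:07 to 12:07 is 1 hour.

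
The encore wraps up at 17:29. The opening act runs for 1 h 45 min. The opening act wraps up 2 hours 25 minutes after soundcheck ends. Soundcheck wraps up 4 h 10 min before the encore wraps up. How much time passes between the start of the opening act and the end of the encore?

Soundcheck ends at 17:29 − 250 min = 13:19.
The opening act ends at 13:19 + 145 min = 15:44.
The opening act starts at 15:44 − 105 min = 13:59.
From 13:59 to 17:29 is 210 minutes.

210 minutes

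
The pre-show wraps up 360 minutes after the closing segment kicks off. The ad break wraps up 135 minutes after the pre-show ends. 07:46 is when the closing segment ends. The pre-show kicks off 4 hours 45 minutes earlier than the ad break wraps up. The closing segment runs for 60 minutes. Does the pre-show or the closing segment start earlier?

The closing segment starts at 07:46 − 60 min = 06:46.
The pre-show ends at 06:46 + 360 min = 12:46.
The ad break ends at 12:46 + 135 min = 15:01.
The pre-show starts at 15:01 − 285 min = 10:16.
The pre-show starts at 10:16 and the closing segment starts at 06:46, so the closing segment is first.

the closing segment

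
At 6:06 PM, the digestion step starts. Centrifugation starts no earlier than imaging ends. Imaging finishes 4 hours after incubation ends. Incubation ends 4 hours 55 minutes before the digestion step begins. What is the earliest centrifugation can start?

5:11 PM

Incubation ends at 6:06 PM − 295 min = 1:11 PM.
Imaging ends at 1:11 PM + 240 min = 5:11 PM.
Centrifugation is bounded by imaging, so the earliest it can start is 5:11 PM.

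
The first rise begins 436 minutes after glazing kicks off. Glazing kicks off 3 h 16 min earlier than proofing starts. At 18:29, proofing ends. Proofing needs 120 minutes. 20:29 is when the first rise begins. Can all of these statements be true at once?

Proofing starts at 18:29 − 120 min = 16:29.
Glazing starts at 16:29 − 196 min = 13:13.
The first rise starts at 13:13 + 436 min = 20:29.
That matches the stated 20:29, so the schedule is consistent.

Yes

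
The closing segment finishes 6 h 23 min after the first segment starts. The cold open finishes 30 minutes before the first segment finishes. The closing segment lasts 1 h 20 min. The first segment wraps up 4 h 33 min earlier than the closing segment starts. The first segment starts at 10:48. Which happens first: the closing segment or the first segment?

the first segment

The closing segment ends at 10:48 + 383 min = 17:11.
The closing segment starts at 17:11 − 80 min = 15:51.
The closing segment starts at 15:51 and the first segment starts at 10:48, so the first segment is first.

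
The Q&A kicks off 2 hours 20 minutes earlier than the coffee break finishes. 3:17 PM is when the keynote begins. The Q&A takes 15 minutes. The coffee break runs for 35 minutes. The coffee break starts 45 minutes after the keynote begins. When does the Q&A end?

The coffee break starts at 3:17 PM + 45 min = 4:02 PM.
The coffee break ends at 4:02 PM + 35 min = 4:37 PM.
The Q&A starts at 4:37 PM − 140 min = 2:17 PM.
The Q&A ends at 2:17 PM + 15 min = 2:32 PM.

2:32 PM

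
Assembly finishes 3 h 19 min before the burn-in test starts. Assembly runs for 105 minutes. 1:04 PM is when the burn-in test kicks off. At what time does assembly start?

Assembly ends at 1:04 PM − 199 min = 9:45 AM.
Assembly starts at 9:45 AM − 105 min = 8:00 AM.

8:00 AM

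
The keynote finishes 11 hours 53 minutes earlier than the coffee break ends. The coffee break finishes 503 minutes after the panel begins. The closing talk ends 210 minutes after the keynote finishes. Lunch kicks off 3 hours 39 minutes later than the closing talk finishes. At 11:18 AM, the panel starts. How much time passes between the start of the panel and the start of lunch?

3 h 39 min

The coffee break ends at 11:18 AM + 503 min = 7:41 PM.
The keynote ends at 7:41 PM − 713 min = 7:48 AM.
The closing talk ends at 7:48 AM + 210 min = 11:18 AM.
Lunch starts at 11:18 AM + 219 min = 2:57 PM.
From 11:18 AM to 2:57 PM is 3 h 39 min.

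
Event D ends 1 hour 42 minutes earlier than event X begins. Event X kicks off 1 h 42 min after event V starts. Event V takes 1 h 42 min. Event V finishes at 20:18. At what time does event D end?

18:36

Event V starts at 20:18 − 102 min = 18:36.
Event X starts at 18:36 + 102 min = 20:18.
Event D ends at 20:18 − 102 min = 18:36.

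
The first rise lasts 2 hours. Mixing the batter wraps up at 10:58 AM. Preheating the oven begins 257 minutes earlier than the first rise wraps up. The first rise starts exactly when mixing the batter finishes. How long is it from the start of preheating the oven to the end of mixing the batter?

2 h 17 min

The first rise starts at 10:58 AM.
The first rise ends at 10:58 AM + 120 min = 12:58 PM.
Preheating the oven starts at 12:58 PM − 257 min = 8:41 AM.
From 8:41 AM to 10:58 AM is 2 h 17 min.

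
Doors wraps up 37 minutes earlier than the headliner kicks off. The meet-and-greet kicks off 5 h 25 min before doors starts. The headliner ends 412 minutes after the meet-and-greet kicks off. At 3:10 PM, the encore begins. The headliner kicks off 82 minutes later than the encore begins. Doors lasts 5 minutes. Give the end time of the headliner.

The headliner starts at 3:10 PM + 82 min = 4:32 PM.
Doors ends at 4:32 PM − 37 min = 3:55 PM.
Doors starts at 3:55 PM − 5 min = 3:50 PM.
The meet-and-greet starts at 3:50 PM − 325 min = 10:25 AM.
The headliner ends at 10:25 AM + 412 min = 5:17 PM.

5:17 PM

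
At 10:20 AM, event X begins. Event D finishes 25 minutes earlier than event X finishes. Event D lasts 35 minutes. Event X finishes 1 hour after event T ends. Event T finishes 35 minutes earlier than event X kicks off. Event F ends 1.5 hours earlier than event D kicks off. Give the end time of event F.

Event T ends at 10:20 AM − 35 min = 9:45 AM.
Event X ends at 9:45 AM + 60 min = 10:45 AM.
Event D ends at 10:45 AM − 25 min = 10:20 AM.
Event D starts at 10:20 AM − 35 min = 9:45 AM.
Event F ends at 9:45 AM − 90 min = 8:15 AM.

8:15 AM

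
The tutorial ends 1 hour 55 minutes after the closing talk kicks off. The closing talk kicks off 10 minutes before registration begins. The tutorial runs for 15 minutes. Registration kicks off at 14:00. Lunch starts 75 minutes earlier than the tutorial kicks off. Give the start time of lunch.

The closing talk starts at 14:00 − 10 min = 13:50.
The tutorial ends at 13:50 + 115 min = 15:45.
The tutorial starts at 15:45 − 15 min = 15:30.
Lunch starts at 15:30 − 75 min = 14:15.

14:15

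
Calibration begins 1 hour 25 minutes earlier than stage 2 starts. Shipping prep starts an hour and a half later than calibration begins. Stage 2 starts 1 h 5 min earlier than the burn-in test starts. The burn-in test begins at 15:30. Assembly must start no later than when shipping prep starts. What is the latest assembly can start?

Stage 2 starts at 15:30 − 65 min = 14:25.
Calibration starts at 14:25 − 85 min = 13:00.
Shipping prep starts at 13:00 + 90 min = 14:30.
Assembly is bounded by shipping prep, so the latest it can start is 14:30.

14:30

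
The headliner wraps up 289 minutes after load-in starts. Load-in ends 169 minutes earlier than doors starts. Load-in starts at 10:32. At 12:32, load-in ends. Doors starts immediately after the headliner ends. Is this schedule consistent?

The headliner ends at 10:32 + 289 min = 15:21.
So doors starts at 15:21.
Load-in ends at 15:21 − 169 min = 12:32.
That matches the stated 12:32, so the schedule is consistent.

Yes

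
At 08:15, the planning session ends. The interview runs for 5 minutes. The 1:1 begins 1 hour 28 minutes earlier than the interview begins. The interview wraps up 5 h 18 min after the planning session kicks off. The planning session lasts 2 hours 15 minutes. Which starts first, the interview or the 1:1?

The planning session starts at 08:15 − 135 min = 06:00.
The interview ends at 06:00 + 318 min = 11:18.
The interview starts at 11:18 − 5 min = 11:13.
The 1:1 starts at 11:13 − 88 min = 09:45.
The interview starts at 11:13 and the 1:1 starts at 09:45, so the 1:1 is first.

the 1:1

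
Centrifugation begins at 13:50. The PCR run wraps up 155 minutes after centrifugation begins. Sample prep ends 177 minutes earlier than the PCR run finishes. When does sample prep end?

The PCR run ends at 13:50 + 155 min = 16:25.
Sample prep ends at 16:25 − 177 min = 13:28.

13:28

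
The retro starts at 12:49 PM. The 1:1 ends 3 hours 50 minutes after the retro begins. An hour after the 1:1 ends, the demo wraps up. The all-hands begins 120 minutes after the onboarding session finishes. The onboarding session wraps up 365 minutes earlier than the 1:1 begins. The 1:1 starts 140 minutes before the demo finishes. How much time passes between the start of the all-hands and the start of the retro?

The 1:1 ends at 12:49 PM + 230 min = 4:39 PM.
The demo ends at 4:39 PM + 60 min = 5:39 PM.
The 1:1 starts at 5:39 PM − 140 min = 3:19 PM.
The onboarding session ends at 3:19 PM − 365 min = 9:14 AM.
The all-hands starts at 9:14 AM + 120 min = 11:14 AM.
From 11:14 AM to 12:49 PM is 1 h 35 min.

1 h 35 min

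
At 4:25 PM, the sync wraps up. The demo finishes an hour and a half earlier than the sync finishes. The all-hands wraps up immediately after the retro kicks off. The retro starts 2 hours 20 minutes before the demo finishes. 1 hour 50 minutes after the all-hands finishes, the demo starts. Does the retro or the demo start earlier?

The demo ends at 4:25 PM − 90 min = 2:55 PM.
The retro starts at 2:55 PM − 140 min = 12:35 PM.
So the all-hands ends at 12:35 PM.
The demo starts at 12:35 PM + 110 min = 2:25 PM.
The retro starts at 12:35 PM and the demo starts at 2:25 PM, so the retro is first.

the retro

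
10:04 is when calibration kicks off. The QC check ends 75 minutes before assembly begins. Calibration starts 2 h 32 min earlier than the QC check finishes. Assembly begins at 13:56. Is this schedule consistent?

No

The QC check ends at 13:56 − 75 min = 12:41.
Calibration starts at 12:41 − 152 min = 10:09.
But calibration is also said to start at 10:04 — a 5-minute conflict.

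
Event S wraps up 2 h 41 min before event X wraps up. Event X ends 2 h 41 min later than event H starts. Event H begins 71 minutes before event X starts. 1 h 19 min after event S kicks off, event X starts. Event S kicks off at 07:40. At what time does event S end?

07:48

Event X starts at 07:40 + 79 min = 08:59.
Event H starts at 08:59 − 71 min = 07:48.
Event X ends at 07:48 + 161 min = 10:29.
Event S ends at 10:29 − 161 min = 07:48.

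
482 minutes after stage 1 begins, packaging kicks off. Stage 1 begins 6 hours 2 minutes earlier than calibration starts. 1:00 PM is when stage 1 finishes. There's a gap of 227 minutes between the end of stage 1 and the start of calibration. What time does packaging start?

Calibration starts at 1:00 PM + 227 min = 4:47 PM.
Stage 1 starts at 4:47 PM − 362 min = 10:45 AM.
Packaging starts at 10:45 AM + 482 min = 6:47 PM.

6:47 PM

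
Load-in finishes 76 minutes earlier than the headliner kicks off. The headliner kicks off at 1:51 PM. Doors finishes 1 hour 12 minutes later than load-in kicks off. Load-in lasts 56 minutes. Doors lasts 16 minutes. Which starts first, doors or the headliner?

Load-in ends at 1:51 PM − 76 min = 12:35 PM.
Load-in starts at 12:35 PM − 56 min = 11:39 AM.
Doors ends at 11:39 AM + 72 min = 12:51 PM.
Doors starts at 12:51 PM − 16 min = 12:35 PM.
Doors starts at 12:35 PM and the headliner starts at 1:51 PM, so doors is first.

doors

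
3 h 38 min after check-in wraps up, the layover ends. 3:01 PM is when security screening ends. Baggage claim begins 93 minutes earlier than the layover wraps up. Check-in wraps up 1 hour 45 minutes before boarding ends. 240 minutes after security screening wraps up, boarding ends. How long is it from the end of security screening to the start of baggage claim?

Boarding ends at 3:01 PM + 240 min = 7:01 PM.
Check-in ends at 7:01 PM − 105 min = 5:16 PM.
The layover ends at 5:16 PM + 218 min = 8:54 PM.
Baggage claim starts at 8:54 PM − 93 min = 7:21 PM.
From 3:01 PM to 7:21 PM is 260 minutes.

260 minutes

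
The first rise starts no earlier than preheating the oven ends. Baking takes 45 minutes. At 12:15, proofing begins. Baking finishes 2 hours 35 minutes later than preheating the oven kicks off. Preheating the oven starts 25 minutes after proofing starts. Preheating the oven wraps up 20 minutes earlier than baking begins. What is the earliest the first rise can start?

Preheating the oven starts at 12:15 + 25 min = 12:40.
Baking ends at 12:40 + 155 min = 15:15.
Baking starts at 15:15 − 45 min = 14:30.
Preheating the oven ends at 14:30 − 20 min = 14:10.
The first rise is bounded by preheating the oven, so the earliest it can start is 14:10.

14:10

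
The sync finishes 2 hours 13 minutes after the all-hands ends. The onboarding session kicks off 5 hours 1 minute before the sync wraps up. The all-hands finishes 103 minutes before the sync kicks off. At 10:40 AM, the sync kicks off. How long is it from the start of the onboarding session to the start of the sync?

The all-hands ends at 10:40 AM − 103 min = 8:57 AM.
The sync ends at 8:57 AM + 133 min = 11:10 AM.
The onboarding session starts at 11:10 AM − 301 min = 6:09 AM.
From 6:09 AM to 10:40 AM is 271 minutes.

271 minutes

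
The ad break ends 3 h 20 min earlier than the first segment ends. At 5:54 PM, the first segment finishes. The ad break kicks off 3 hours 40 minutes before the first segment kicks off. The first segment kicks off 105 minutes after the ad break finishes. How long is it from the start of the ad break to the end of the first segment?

5 hours 15 minutes

The ad break ends at 5:54 PM − 200 min = 2:34 PM.
The first segment starts at 2:34 PM + 105 min = 4:19 PM.
The ad break starts at 4:19 PM − 220 min = 12:39 PM.
From 12:39 PM to 5:54 PM is 5 hours 15 minutes.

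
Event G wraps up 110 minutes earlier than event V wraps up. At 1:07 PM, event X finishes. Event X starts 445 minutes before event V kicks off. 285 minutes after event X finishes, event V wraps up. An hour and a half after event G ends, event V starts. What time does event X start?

Event V ends at 1:07 PM + 285 min = 5:52 PM.
Event G ends at 5:52 PM − 110 min = 4:02 PM.
Event V starts at 4:02 PM + 90 min = 5:32 PM.
Event X starts at 5:32 PM − 445 min = 10:07 AM.

10:07 AM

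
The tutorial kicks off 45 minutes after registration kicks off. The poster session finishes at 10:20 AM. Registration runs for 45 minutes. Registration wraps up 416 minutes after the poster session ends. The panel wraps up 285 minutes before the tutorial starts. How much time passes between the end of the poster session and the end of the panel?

2 h 11 min

Registration ends at 10:20 AM + 416 min = 5:16 PM.
Registration starts at 5:16 PM − 45 min = 4:31 PM.
The tutorial starts at 4:31 PM + 45 min = 5:16 PM.
The panel ends at 5:16 PM − 285 min = 12:31 PM.
From 10:20 AM to 12:31 PM is 2 h 11 min.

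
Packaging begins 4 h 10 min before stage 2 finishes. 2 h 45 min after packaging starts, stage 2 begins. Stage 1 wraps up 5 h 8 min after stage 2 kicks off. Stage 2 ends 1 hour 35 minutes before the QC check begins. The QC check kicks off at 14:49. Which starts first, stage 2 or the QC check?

Stage 2 ends at 14:49 − 95 min = 13:14.
Packaging starts at 13:14 − 250 min = 09:04.
Stage 2 starts at 09:04 + 165 min = 11:49.
Stage 2 starts at 11:49 and the QC check starts at 14:49, so stage 2 is first.

stage 2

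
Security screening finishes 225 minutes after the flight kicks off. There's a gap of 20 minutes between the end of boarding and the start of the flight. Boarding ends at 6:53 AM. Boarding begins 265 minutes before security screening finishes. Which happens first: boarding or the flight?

The flight starts at 6:53 AM + 20 min = 7:13 AM.
Security screening ends at 7:13 AM + 225 min = 10:58 AM.
Boarding starts at 10:58 AM − 265 min = 6:33 AM.
Boarding starts at 6:33 AM and the flight starts at 7:13 AM, so boarding is first.

boarding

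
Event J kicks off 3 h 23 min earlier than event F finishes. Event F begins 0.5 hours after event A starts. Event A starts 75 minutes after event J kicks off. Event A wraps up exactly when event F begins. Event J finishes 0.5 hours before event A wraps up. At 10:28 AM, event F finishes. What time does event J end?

Event J starts at 10:28 AM − 203 min = 7:05 AM.
Event A starts at 7:05 AM + 75 min = 8:20 AM.
Event F starts at 8:20 AM + 30 min = 8:50 AM.
So event A ends at 8:50 AM.
Event J ends at 8:50 AM − 30 min = 8:20 AM.

8:20 AM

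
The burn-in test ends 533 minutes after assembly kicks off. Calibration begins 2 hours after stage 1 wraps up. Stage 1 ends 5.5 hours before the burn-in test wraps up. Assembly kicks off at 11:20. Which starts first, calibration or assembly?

assembly

The burn-in test ends at 11:20 + 533 min = 20:13.
Stage 1 ends at 20:13 − 330 min = 14:43.
Calibration starts at 14:43 + 120 min = 16:43.
Calibration starts at 16:43 and assembly starts at 11:20, so assembly is first.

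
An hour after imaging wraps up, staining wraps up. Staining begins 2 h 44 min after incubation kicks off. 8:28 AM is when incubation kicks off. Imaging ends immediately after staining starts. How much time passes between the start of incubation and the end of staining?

Staining starts at 8:28 AM + 164 min = 11:12 AM.
So imaging ends at 11:12 AM.
Staining ends at 11:12 AM + 60 min = 12:12 PM.
From 8:28 AM to 12:12 PM is 3 hours 44 minutes.

3 hours 44 minutes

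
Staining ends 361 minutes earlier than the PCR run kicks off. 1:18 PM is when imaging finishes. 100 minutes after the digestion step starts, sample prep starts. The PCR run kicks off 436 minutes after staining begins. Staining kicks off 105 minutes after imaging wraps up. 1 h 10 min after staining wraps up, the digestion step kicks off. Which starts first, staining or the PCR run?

staining

Staining starts at 1:18 PM + 105 min = 3:03 PM.
The PCR run starts at 3:03 PM + 436 min = 10:19 PM.
Staining starts at 3:03 PM and the PCR run starts at 10:19 PM, so staining is first.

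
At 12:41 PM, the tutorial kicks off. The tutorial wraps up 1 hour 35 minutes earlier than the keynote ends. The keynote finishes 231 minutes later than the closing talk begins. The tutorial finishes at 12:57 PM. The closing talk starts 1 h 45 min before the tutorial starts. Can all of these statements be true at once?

The closing talk starts at 12:41 PM − 105 min = 10:56 AM.
The keynote ends at 10:56 AM + 231 min = 2:47 PM.
The tutorial ends at 2:47 PM − 95 min = 1:12 PM.
But the tutorial is also said to end at 12:57 PM — a 15-minute conflict.

No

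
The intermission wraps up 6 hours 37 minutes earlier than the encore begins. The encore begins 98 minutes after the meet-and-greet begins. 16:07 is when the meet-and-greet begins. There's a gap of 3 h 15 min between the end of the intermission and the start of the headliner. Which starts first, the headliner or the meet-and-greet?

the headliner

The encore starts at 16:07 + 98 min = 17:45.
The intermission ends at 17:45 − 397 min = 11:08.
The headliner starts at 11:08 + 195 min = 14:23.
The headliner starts at 14:23 and the meet-and-greet starts at 16:07, so the headliner is first.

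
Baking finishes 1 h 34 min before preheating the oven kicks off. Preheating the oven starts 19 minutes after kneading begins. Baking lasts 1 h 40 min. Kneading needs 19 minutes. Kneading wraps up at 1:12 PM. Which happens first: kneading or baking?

baking

Kneading starts at 1:12 PM − 19 min = 12:53 PM.
Preheating the oven starts at 12:53 PM + 19 min = 1:12 PM.
Baking ends at 1:12 PM − 94 min = 11:38 AM.
Baking starts at 11:38 AM − 100 min = 9:58 AM.
Kneading starts at 12:53 PM and baking starts at 9:58 AM, so baking is first.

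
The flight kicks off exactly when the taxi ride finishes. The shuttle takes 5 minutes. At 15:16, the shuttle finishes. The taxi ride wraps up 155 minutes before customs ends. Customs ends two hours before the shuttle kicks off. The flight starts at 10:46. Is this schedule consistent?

No

The shuttle starts at 15:16 − 5 min = 15:11.
Customs ends at 15:11 − 120 min = 13:11.
The taxi ride ends at 13:11 − 155 min = 10:36.
So the flight starts at 10:36.
But the flight is also said to start at 10:46 — a 10-minute conflict.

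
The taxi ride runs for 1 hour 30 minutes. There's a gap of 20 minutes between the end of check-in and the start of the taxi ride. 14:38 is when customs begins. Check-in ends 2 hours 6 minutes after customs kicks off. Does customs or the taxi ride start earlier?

customs

Check-in ends at 14:38 + 126 min = 16:44.
The taxi ride starts at 16:44 + 20 min = 17:04.
Customs starts at 14:38 and the taxi ride starts at 17:04, so customs is first.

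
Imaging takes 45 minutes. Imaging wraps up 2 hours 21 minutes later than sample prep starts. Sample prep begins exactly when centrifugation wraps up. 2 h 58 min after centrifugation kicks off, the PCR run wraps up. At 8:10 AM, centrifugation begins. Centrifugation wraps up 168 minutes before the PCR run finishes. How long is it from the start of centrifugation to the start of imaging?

The PCR run ends at 8:10 AM + 178 min = 11:08 AM.
Centrifugation ends at 11:08 AM − 168 min = 8:20 AM.
So sample prep starts at 8:20 AM.
Imaging ends at 8:20 AM + 141 min = 10:41 AM.
Imaging starts at 10:41 AM − 45 min = 9:56 AM.
From 8:10 AM to 9:56 AM is 106 minutes.

106 minutes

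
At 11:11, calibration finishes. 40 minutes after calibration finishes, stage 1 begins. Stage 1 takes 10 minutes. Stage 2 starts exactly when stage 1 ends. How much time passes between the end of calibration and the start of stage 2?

Stage 1 starts at 11:11 + 40 min = 11:51.
Stage 1 ends at 11:51 + 10 min = 12:01.
So stage 2 starts at 12:01.
From 11:11 to 12:01 is 50 minutes.

50 minutes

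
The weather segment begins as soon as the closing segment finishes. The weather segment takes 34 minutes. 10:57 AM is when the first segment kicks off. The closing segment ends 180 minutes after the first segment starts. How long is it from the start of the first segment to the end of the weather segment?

3 hours 34 minutes

The closing segment ends at 10:57 AM + 180 min = 1:57 PM.
So the weather segment starts at 1:57 PM.
The weather segment ends at 1:57 PM + 34 min = 2:31 PM.
From 10:57 AM to 2:31 PM is 3 hours 34 minutes.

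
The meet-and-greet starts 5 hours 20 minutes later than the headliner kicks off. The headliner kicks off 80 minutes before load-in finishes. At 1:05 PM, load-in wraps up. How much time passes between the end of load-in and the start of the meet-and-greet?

240 minutes

The headliner starts at 1:05 PM − 80 min = 11:45 AM.
The meet-and-greet starts at 11:45 AM + 320 min = 5:05 PM.
From 1:05 PM to 5:05 PM is 240 minutes.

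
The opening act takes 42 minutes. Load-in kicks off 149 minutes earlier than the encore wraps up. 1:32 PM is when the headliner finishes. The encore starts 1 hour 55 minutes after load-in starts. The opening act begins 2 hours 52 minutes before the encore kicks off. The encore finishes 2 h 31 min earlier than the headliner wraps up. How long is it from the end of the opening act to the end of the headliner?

The encore ends at 1:32 PM − 151 min = 11:01 AM.
Load-in starts at 11:01 AM − 149 min = 8:32 AM.
The encore starts at 8:32 AM + 115 min = 10:27 AM.
The opening act starts at 10:27 AM − 172 min = 7:35 AM.
The opening act ends at 7:35 AM + 42 min = 8:17 AM.
From 8:17 AM to 1:32 PM is 5 h 15 min.

5 h 15 min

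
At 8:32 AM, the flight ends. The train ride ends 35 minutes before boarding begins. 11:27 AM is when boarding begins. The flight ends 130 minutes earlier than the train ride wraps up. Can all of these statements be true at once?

The train ride ends at 11:27 AM − 35 min = 10:52 AM.
The flight ends at 10:52 AM − 130 min = 8:42 AM.
But the flight is also said to end at 8:32 AM — a 10-minute conflict.

No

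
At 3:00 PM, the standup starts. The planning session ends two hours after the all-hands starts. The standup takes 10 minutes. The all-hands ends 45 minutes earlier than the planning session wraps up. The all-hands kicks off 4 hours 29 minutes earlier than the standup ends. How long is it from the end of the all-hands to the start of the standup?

3 hours 4 minutes

The standup ends at 3:00 PM + 10 min = 3:10 PM.
The all-hands starts at 3:10 PM − 269 min = 10:41 AM.
The planning session ends at 10:41 AM + 120 min = 12:41 PM.
The all-hands ends at 12:41 PM − 45 min = 11:56 AM.
From 11:56 AM to 3:00 PM is 3 hours 4 minutes.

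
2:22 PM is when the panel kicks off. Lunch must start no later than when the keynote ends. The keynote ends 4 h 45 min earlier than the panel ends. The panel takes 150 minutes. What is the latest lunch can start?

12:07 PM

The panel ends at 2:22 PM + 150 min = 4:52 PM.
The keynote ends at 4:52 PM − 285 min = 12:07 PM.
Lunch is bounded by the keynote, so the latest it can start is 12:07 PM.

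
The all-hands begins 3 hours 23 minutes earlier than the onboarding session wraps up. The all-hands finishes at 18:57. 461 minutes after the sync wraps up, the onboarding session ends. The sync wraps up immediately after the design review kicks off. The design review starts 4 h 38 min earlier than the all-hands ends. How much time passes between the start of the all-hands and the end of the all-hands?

20 minutes

The design review starts at 18:57 − 278 min = 14:19.
So the sync ends at 14:19.
The onboarding session ends at 14:19 + 461 min = 22:00.
The all-hands starts at 22:00 − 203 min = 18:37.
From 18:37 to 18:57 is 20 minutes.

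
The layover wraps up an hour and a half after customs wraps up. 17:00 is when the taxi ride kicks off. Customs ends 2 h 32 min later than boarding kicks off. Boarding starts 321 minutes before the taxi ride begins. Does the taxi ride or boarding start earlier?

Boarding starts at 17:00 − 321 min = 11:39.
The taxi ride starts at 17:00 and boarding starts at 11:39, so boarding is first.

boarding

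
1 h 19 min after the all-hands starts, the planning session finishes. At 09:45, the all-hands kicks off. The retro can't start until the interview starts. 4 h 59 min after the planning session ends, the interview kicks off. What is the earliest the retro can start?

16:03

The planning session ends at 09:45 + 79 min = 11:04.
The interview starts at 11:04 + 299 min = 16:03.
The retro is bounded by the interview, so the earliest it can start is 16:03.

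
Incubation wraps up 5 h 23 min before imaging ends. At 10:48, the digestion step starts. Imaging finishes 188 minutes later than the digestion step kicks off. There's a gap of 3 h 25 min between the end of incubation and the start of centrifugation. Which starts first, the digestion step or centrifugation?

Imaging ends at 10:48 + 188 min = 13:56.
Incubation ends at 13:56 − 323 min = 08:33.
Centrifugation starts at 08:33 + 205 min = 11:58.
The digestion step starts at 10:48 and centrifugation starts at 11:58, so the digestion step is first.

the digestion step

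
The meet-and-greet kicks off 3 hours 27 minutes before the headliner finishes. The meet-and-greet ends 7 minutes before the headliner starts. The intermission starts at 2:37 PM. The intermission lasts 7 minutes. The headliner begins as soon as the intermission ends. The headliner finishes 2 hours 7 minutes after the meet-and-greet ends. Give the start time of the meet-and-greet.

1:17 PM

The intermission ends at 2:37 PM + 7 min = 2:44 PM.
So the headliner starts at 2:44 PM.
The meet-and-greet ends at 2:44 PM − 7 min = 2:37 PM.
The headliner ends at 2:37 PM + 127 min = 4:44 PM.
The meet-and-greet starts at 4:44 PM − 207 min = 1:17 PM.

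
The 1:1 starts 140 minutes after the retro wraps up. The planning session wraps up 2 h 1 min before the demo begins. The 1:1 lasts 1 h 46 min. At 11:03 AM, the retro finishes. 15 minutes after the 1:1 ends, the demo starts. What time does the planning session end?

The 1:1 starts at 11:03 AM + 140 min = 1:23 PM.
The 1:1 ends at 1:23 PM + 106 min = 3:09 PM.
The demo starts at 3:09 PM + 15 min = 3:24 PM.
The planning session ends at 3:24 PM − 121 min = 1:23 PM.

1:23 PM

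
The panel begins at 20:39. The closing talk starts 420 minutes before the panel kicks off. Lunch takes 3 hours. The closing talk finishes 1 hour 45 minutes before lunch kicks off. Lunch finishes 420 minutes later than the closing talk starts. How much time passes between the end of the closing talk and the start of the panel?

4 hours 45 minutes

The closing talk starts at 20:39 − 420 min = 13:39.
Lunch ends at 13:39 + 420 min = 20:39.
Lunch starts at 20:39 − 180 min = 17:39.
The closing talk ends at 17:39 − 105 min = 15:54.
From 15:54 to 20:39 is 4 hours 45 minutes.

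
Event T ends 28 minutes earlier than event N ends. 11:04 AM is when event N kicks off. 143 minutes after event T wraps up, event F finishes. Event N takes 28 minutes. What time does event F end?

Event N ends at 11:04 AM + 28 min = 11:32 AM.
Event T ends at 11:32 AM − 28 min = 11:04 AM.
Event F ends at 11:04 AM + 143 min = 1:27 PM.

1:27 PM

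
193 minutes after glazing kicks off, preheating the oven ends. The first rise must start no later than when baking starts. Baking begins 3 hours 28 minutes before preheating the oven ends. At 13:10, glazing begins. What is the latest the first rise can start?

Preheating the oven ends at 13:10 + 193 min = 16:23.
Baking starts at 16:23 − 208 min = 12:55.
The first rise is bounded by baking, so the latest it can start is 12:55.

12:55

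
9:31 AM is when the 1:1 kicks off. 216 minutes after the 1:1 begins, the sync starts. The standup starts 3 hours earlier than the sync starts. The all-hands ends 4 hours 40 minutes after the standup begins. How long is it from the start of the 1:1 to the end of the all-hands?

The sync starts at 9:31 AM + 216 min = 1:07 PM.
The standup starts at 1:07 PM − 180 min = 10:07 AM.
The all-hands ends at 10:07 AM + 280 min = 2:47 PM.
From 9:31 AM to 2:47 PM is 316 minutes.

316 minutes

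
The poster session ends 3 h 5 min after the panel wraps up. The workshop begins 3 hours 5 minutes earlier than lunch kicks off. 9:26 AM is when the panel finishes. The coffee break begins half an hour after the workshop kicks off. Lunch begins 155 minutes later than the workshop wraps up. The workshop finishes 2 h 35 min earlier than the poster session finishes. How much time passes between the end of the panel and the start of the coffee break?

The poster session ends at 9:26 AM + 185 min = 12:31 PM.
The workshop ends at 12:31 PM − 155 min = 9:56 AM.
Lunch starts at 9:56 AM + 155 min = 12:31 PM.
The workshop starts at 12:31 PM − 185 min = 9:26 AM.
The coffee break starts at 9:26 AM + 30 min = 9:56 AM.
From 9:26 AM to 9:56 AM is 0.5 hours.

0.5 hours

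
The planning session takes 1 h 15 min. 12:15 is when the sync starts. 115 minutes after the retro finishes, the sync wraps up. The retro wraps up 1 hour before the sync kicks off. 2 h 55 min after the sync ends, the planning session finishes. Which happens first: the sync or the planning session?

the sync

The retro ends at 12:15 − 60 min = 11:15.
The sync ends at 11:15 + 115 min = 13:10.
The planning session ends at 13:10 + 175 min = 16:05.
The planning session starts at 16:05 − 75 min = 14:50.
The sync starts at 12:15 and the planning session starts at 14:50, so the sync is first.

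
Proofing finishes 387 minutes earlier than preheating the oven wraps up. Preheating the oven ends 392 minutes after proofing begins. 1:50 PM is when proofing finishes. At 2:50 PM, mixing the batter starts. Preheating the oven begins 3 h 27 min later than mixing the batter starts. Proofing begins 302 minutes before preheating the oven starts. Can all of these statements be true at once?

Preheating the oven starts at 2:50 PM + 207 min = 6:17 PM.
Proofing starts at 6:17 PM − 302 min = 1:15 PM.
Preheating the oven ends at 1:15 PM + 392 min = 7:47 PM.
Proofing ends at 7:47 PM − 387 min = 1:20 PM.
But proofing is also said to end at 1:50 PM — a 30-minute conflict.

No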